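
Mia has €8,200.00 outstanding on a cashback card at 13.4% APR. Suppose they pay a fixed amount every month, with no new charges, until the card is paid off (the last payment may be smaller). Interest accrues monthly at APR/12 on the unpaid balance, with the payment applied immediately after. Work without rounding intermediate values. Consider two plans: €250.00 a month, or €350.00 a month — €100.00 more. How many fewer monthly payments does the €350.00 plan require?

14 fewer payments

Monthly rate r = 13.4%/12 = 1.11667% = 0.0111667.
At €250.00/mo: n = ⌈−ln(1 − rB₀/P)/ln(1+r)⌉ = 42 payments (last €18.81); total interest = total paid − €8,200.00 = €2,068.81.
At €350.00/mo: 28 payments (last €109.67); total interest €1,359.67.
Payments saved = 42 − 28 = 14.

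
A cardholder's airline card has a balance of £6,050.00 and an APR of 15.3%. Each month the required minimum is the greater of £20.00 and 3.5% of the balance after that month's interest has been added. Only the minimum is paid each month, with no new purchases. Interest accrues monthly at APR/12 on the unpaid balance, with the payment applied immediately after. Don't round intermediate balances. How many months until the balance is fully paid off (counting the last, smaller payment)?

139 months

Monthly rate r = 15.3%/12 = 1.275% = 0.01275.
While 3.5% of the post-interest balance exceeds £20.00, each month B ← (B·(1+r))·(1 − 0.035), i.e. B shrinks by the factor (1+r)·0.965 = 0.9773.
This holds for months 1–104. Entering month 105 the balance is £555.69; 3.5% of the post-interest balance is now below £20.00, so the flat £20.00 minimum applies from here.
From month 105 a fixed £20.00 at rate r clears £555.69 in 35 more payments. Total: 104 + 35 = 139 months.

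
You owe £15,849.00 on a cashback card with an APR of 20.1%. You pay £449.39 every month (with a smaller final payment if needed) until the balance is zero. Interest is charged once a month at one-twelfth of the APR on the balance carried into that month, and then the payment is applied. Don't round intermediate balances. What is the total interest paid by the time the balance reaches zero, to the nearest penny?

Monthly rate r = 20.1%/12 = 1.675% = 0.01675.
Payoff takes n = ⌈−ln(1 − rB₀/P)/ln(1+r)⌉ = ⌈53.782⌉ = 54 payments; the last is £352.25.
Total paid = 53·£449.39 + £352.25 = £24,169.92.
Total interest = total paid − principal = £24,169.92 − £15,849.00 = £8,320.92.

£8,320.92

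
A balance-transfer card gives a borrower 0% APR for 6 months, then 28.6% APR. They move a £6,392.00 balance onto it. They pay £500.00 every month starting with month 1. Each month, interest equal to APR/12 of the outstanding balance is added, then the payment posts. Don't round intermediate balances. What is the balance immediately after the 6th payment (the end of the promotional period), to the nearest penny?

Promo months 1–6 at r₀ = 0%/12 = 0; months 7+ at r₁ = 28.6%/12 = 0.0238333.
After month 6 (no interest yet): B = £6,392.00 − 6·£500.00 = £3,392.00.

£3,392.00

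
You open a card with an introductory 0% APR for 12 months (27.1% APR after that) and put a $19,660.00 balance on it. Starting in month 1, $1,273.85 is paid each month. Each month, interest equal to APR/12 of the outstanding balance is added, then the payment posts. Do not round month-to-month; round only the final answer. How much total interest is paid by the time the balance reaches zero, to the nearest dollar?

$233

Promo months 1–12 at r₀ = 0%/12 = 0; months 13+ at r₁ = 27.1%/12 = 0.0225833.
After month 12 (no interest yet): B = $19,660.00 − 12·$1,273.85 = $4,373.80.
Then at r₁ with $1,273.85/mo: n₂ = −ln(1 − r₁·B/P)/ln(1+r₁) ≈ 3.61 → 4 more payments.
Total paid = 15·$1,273.85 + $785.72 = $19,893.47; interest = $19,893.47 − $19,660.00 = $233.47.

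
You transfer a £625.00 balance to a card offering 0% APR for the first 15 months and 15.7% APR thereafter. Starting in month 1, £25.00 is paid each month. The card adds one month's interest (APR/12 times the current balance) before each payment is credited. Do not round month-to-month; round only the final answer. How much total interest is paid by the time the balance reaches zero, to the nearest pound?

Promo months 1–15 at r₀ = 0%/12 = 0; months 16+ at r₁ = 15.7%/12 = 0.0130833.
After month 15 (no interest yet): B = £625.00 − 15·£25.00 = £250.00.
Then at r₁ with £25.00/mo: n₂ = −ln(1 − r₁·B/P)/ln(1+r₁) ≈ 10.79 → 11 more payments.
Total paid = 25·£25.00 + £19.71 = £644.71; interest = £644.71 − £625.00 = £19.71.

£20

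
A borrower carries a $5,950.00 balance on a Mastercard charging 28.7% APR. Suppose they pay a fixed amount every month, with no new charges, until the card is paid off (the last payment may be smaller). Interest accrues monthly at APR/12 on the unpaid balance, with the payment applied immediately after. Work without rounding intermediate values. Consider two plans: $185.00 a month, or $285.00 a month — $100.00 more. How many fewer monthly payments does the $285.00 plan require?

Monthly rate r = 28.7%/12 = 2.39167% = 0.0239167.
At $185.00/mo: n = ⌈−ln(1 − rB₀/P)/ln(1+r)⌉ = 63 payments (last $6.93); total interest = total paid − $5,950.00 = $5,526.93.
At $285.00/mo: 30 payments (last $77.29); total interest $2,392.29.
Payments saved = 63 − 30 = 33.

33 fewer payments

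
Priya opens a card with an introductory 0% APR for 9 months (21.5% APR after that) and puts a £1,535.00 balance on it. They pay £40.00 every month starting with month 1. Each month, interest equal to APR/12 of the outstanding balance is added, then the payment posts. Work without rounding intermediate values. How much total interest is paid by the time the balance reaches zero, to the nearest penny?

Promo months 1–9 at r₀ = 0%/12 = 0; months 10+ at r₁ = 21.5%/12 = 0.0179167.
After month 9 (no interest yet): B = £1,535.00 − 9·£40.00 = £1,175.00.
Then at r₁ with £40.00/mo: n₂ = −ln(1 − r₁·B/P)/ln(1+r₁) ≈ 42.08 → 43 more payments.
Total paid = 51·£40.00 + £3.06 = £2,043.06; interest = £2,043.06 − £1,535.00 = £508.06.

£508.06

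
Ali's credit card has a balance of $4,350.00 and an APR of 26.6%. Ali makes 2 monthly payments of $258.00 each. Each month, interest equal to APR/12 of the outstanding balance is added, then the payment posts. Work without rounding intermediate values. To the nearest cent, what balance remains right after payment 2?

$4,023.27

Monthly rate r = 26.6%/12 = 2.21667% = 0.0221667.
Each month: B ← B·(1+r) − $258.00.
Month 1: interest $96.43; balance after payment $4,188.43.
Month 2: interest $92.84; balance after payment $4,023.27.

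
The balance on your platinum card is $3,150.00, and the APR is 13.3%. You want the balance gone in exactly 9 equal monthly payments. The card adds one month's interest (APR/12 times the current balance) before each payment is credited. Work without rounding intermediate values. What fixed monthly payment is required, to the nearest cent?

Monthly rate r = 13.3%/12 = 1.10833% = 0.0110833.
Level-payment amortization: P = B₀·r / (1 − (1+r)^(−n)) = 3150.00·0.0110833 / (1 − 1.01108^(−9)).
Denominator 1 − (1+r)^(−9) = 0.094439572.
P = 34.9125 / 0.094439572 ≈ 369.68.

$369.68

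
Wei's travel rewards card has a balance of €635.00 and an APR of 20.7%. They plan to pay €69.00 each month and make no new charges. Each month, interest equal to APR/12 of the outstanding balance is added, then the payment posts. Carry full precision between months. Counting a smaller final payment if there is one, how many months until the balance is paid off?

11 payments

Monthly rate r = 20.7%/12 = 1.725% = 0.01725.
Recurrence: B ← B·(1+r) − €69.00.
Month 1: interest €10.95; balance after payment €576.95.
Month 2: interest €9.95; balance after payment €517.91.
Closed form: n = −ln(1 − rB₀/P)/ln(1+r) = −ln(0.84125)/ln(1.01725) ≈ 10.107, so the balance reaches zero during payment 11.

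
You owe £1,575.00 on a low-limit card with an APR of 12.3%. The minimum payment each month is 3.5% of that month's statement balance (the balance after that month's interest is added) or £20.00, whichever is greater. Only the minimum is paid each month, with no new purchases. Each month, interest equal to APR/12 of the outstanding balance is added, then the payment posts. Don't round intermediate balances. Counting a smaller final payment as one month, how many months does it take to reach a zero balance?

Monthly rate r = 12.3%/12 = 1.025% = 0.01025.
While 3.5% of the post-interest balance exceeds £20.00, each month B ← (B·(1+r))·(1 − 0.035), i.e. B shrinks by the factor (1+r)·0.965 = 0.97489.
This holds for months 1–41. Entering month 42 the balance is £555.24; 3.5% of the post-interest balance is now below £20.00, so the flat £20.00 minimum applies from here.
From month 42 a fixed £20.00 at rate r clears £555.24 in 33 more payments. Total: 41 + 33 = 74 months.

74 months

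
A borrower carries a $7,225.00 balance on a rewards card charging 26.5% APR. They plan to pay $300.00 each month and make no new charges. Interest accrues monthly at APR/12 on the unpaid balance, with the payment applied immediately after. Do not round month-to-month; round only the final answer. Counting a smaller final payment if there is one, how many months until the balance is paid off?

35 months

Monthly rate r = 26.5%/12 = 2.20833% = 0.0220833.
Recurrence: B ← B·(1+r) − $300.00.
Month 1: interest $159.55; balance after payment $7,084.55.
Month 2: interest $156.45; balance after payment $6,941.00.
Closed form: n = −ln(1 − rB₀/P)/ln(1+r) = −ln(0.46816)/ln(1.02208) ≈ 34.745, so the balance reaches zero during payment 35.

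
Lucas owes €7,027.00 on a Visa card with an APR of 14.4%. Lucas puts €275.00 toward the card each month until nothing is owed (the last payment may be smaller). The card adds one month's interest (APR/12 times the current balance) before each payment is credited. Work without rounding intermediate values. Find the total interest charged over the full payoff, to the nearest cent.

Monthly rate r = 14.4%/12 = 1.2% = 0.012.
Payoff takes n = ⌈−ln(1 − rB₀/P)/ln(1+r)⌉ = ⌈30.699⌉ = 31 payments; the last is €192.58.
Total paid = 30·€275.00 + €192.58 = €8,442.58.
Total interest = total paid − principal = €8,442.58 − €7,027.00 = €1,415.58.

€1,415.58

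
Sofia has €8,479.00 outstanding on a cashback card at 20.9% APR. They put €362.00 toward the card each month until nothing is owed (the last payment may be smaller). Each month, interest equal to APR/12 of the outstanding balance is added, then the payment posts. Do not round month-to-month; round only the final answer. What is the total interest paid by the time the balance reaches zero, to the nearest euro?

€2,511

Monthly rate r = 20.9%/12 = 1.74167% = 0.0174167.
Payoff takes n = ⌈−ln(1 − rB₀/P)/ln(1+r)⌉ = ⌈30.356⌉ = 31 payments; the last is €129.71.
Total paid = 30·€362.00 + €129.71 = €10,989.71.
Total interest = total paid − principal = €10,989.71 − €8,479.00 = €2,510.71.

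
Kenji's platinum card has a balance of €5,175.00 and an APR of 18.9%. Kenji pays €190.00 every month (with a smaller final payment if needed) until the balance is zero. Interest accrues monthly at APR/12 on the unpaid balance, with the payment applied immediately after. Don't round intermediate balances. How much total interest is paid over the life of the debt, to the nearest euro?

€1,638

Monthly rate r = 18.9%/12 = 1.575% = 0.01575.
Payoff takes n = ⌈−ln(1 − rB₀/P)/ln(1+r)⌉ = ⌈35.856⌉ = 36 payments; the last is €162.83.
Total paid = 35·€190.00 + €162.83 = €6,812.83.
Total interest = total paid − principal = €6,812.83 − €5,175.00 = €1,637.83.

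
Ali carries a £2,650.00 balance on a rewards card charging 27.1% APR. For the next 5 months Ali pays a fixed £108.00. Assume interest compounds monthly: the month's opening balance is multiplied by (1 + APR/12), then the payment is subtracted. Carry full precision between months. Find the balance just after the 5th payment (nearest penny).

£2,398.11

Monthly rate r = 27.1%/12 = 2.25833% = 0.0225833.
Each month: B ← B·(1+r) − £108.00.
Month 1: interest £59.85; balance after payment £2,601.85.
Month 2: interest £58.76; balance after payment £2,552.60.
Month 3: interest £57.65; balance after payment £2,502.25.
Month 4: interest £56.51; balance after payment £2,450.76.
Month 5: interest £55.35; balance after payment £2,398.11.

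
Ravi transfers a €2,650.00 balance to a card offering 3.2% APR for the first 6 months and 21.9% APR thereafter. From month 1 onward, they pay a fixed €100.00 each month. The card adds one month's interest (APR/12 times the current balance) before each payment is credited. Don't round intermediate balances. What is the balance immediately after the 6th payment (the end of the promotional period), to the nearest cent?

€2,088.67

Promo months 1–6 at r₀ = 3.2%/12 = 0.00266667; months 7+ at r₁ = 21.9%/12 = 0.01825.
After month 6: iterate B ← B·(1+r₀) − €100.00 for 6 months → €2,088.67.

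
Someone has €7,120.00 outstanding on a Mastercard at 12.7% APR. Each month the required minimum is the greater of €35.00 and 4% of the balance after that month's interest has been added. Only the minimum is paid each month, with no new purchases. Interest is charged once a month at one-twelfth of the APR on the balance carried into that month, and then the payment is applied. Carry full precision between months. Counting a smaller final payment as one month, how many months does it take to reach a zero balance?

Monthly rate r = 12.7%/12 = 1.05833% = 0.0105833.
While 4% of the post-interest balance exceeds €35.00, each month B ← (B·(1+r))·(1 − 0.04), i.e. B shrinks by the factor (1+r)·0.96 = 0.97016.
This holds for months 1–70. Entering month 71 the balance is €854.11; 4% of the post-interest balance is now below €35.00, so the flat €35.00 minimum applies from here.
From month 71 a fixed €35.00 at rate r clears €854.11 in 29 more payments. Total: 70 + 29 = 99 months.

99 months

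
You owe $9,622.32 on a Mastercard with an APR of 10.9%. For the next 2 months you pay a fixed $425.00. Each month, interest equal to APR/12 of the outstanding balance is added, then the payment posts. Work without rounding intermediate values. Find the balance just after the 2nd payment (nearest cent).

$8,944.06

Monthly rate r = 10.9%/12 = 0.908333% = 0.00908333.
Each month: B ← B·(1+r) − $425.00.
Month 1: interest $87.40; balance after payment $9,284.72.
Month 2: interest $84.34; balance after payment $8,944.06.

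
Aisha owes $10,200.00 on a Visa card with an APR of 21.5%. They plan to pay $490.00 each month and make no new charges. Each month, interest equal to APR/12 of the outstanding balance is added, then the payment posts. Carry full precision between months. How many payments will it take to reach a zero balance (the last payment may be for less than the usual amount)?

Monthly rate r = 21.5%/12 = 1.79167% = 0.0179167.
Recurrence: B ← B·(1+r) − $490.00.
Month 1: interest $182.75; balance after payment $9,892.75.
Month 2: interest $177.25; balance after payment $9,580.00.
Closed form: n = −ln(1 − rB₀/P)/ln(1+r) = −ln(0.62704)/ln(1.01792) ≈ 26.283, so the balance reaches zero during payment 27.

27 payments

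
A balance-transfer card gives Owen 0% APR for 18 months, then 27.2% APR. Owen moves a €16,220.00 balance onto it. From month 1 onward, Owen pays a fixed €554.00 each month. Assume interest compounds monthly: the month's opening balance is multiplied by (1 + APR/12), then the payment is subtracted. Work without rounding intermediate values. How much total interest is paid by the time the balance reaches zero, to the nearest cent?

Promo months 1–18 at r₀ = 0%/12 = 0; months 19+ at r₁ = 27.2%/12 = 0.0226667.
After month 18 (no interest yet): B = €16,220.00 − 18·€554.00 = €6,248.00.
Then at r₁ with €554.00/mo: n₂ = −ln(1 − r₁·B/P)/ln(1+r₁) ≈ 13.17 → 14 more payments.
Total paid = 31·€554.00 + €95.95 = €17,269.95; interest = €17,269.95 − €16,220.00 = €1,049.95.

€1,049.95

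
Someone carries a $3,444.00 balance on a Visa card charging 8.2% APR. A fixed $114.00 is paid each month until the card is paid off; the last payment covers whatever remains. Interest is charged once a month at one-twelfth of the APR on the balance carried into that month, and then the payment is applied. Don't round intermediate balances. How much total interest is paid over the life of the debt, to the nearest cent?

Monthly rate r = 8.2%/12 = 0.683333% = 0.00683333.
Payoff takes n = ⌈−ln(1 − rB₀/P)/ln(1+r)⌉ = ⌈33.953⌉ = 34 payments; the last is $108.68.
Total paid = 33·$114.00 + $108.68 = $3,870.68.
Total interest = total paid − principal = $3,870.68 − $3,444.00 = $426.68.

$426.68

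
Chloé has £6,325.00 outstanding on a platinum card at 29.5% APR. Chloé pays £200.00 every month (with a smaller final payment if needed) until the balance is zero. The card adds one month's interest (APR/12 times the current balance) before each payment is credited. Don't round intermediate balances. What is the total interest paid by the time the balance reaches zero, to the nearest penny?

Monthly rate r = 29.5%/12 = 2.45833% = 0.0245833.
Payoff takes n = ⌈−ln(1 − rB₀/P)/ln(1+r)⌉ = ⌈61.871⌉ = 62 payments; the last is £174.42.
Total paid = 61·£200.00 + £174.42 = £12,374.42.
Total interest = total paid − principal = £12,374.42 − £6,325.00 = £6,049.42.

£6,049.42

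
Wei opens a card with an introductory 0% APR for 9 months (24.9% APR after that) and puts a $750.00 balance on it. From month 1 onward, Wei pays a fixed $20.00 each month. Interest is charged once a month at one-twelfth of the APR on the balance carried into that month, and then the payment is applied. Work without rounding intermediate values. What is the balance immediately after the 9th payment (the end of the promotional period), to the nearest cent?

Promo months 1–9 at r₀ = 0%/12 = 0; months 10+ at r₁ = 24.9%/12 = 0.02075.
After month 9 (no interest yet): B = $750.00 − 9·$20.00 = $570.00.

$570.00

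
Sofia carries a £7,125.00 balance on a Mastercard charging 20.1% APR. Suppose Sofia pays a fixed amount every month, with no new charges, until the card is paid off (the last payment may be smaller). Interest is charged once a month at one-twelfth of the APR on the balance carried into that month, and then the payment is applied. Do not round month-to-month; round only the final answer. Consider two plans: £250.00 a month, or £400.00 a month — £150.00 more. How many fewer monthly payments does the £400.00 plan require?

18 fewer payments

Monthly rate r = 20.1%/12 = 1.675% = 0.01675.
At £250.00/mo: n = ⌈−ln(1 − rB₀/P)/ln(1+r)⌉ = 40 payments (last £15.95); total interest = total paid − £7,125.00 = £2,640.95.
At £400.00/mo: 22 payments (last £133.11); total interest £1,408.11.
Payments saved = 40 − 22 = 18.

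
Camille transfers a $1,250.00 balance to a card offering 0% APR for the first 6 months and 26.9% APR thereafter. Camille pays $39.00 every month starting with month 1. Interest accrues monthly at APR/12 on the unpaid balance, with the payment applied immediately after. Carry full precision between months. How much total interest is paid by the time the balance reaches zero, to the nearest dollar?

Promo months 1–6 at r₀ = 0%/12 = 0; months 7+ at r₁ = 26.9%/12 = 0.0224167.
After month 6 (no interest yet): B = $1,250.00 − 6·$39.00 = $1,016.00.
Then at r₁ with $39.00/mo: n₂ = −ln(1 − r₁·B/P)/ln(1+r₁) ≈ 39.56 → 40 more payments.
Total paid = 45·$39.00 + $21.98 = $1,776.98; interest = $1,776.98 − $1,250.00 = $526.98.

$527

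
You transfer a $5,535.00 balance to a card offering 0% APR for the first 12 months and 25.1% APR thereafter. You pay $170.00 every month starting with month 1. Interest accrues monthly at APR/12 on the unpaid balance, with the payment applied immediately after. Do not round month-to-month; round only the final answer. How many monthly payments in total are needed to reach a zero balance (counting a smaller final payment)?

Promo months 1–12 at r₀ = 0%/12 = 0; months 13+ at r₁ = 25.1%/12 = 0.0209167.
After month 12 (no interest yet): B = $5,535.00 − 12·$170.00 = $3,495.00.
Then at r₁ with $170.00/mo: n₂ = −ln(1 − r₁·B/P)/ln(1+r₁) ≈ 27.16 → 28 more payments.

40 months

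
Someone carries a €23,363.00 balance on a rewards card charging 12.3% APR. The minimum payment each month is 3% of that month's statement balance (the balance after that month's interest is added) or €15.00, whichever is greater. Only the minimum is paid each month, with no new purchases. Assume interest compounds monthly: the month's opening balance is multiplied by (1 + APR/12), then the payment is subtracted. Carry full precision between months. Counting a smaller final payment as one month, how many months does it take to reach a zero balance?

Monthly rate r = 12.3%/12 = 1.025% = 0.01025.
While 3% of the post-interest balance exceeds €15.00, each month B ← (B·(1+r))·(1 − 0.03), i.e. B shrinks by the factor (1+r)·0.97 = 0.97994.
This holds for months 1–191. Entering month 192 the balance is €487.35; 3% of the post-interest balance is now below €15.00, so the flat €15.00 minimum applies from here.
From month 192 a fixed €15.00 at rate r clears €487.35 in 40 more payments. Total: 191 + 40 = 231 months.

231 months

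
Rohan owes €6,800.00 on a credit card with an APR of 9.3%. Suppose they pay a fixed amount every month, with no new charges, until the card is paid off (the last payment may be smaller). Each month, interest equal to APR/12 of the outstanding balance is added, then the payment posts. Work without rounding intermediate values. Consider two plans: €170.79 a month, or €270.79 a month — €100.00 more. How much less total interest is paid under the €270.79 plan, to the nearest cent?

Monthly rate r = 9.3%/12 = 0.775% = 0.00775.
At €170.79/mo: n = ⌈−ln(1 − rB₀/P)/ln(1+r)⌉ = 48 payments (last €135.98); total interest = total paid − €6,800.00 = €1,363.11.
At €270.79/mo: 29 payments (last €9.59); total interest €791.71.
Interest saved = €1,363.11 − €791.71 = €571.40.

€571.40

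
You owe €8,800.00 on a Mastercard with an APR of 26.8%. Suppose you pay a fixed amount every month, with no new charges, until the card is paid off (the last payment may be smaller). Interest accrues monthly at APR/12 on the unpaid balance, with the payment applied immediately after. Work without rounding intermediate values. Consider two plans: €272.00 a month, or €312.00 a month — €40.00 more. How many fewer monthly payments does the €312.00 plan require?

Monthly rate r = 26.8%/12 = 2.23333% = 0.0223333.
At €272.00/mo: n = ⌈−ln(1 − rB₀/P)/ln(1+r)⌉ = 59 payments (last €12.82); total interest = total paid − €8,800.00 = €6,988.82.
At €312.00/mo: 46 payments (last €1.13); total interest €5,241.13.
Payments saved = 59 − 46 = 13.

13 fewer payments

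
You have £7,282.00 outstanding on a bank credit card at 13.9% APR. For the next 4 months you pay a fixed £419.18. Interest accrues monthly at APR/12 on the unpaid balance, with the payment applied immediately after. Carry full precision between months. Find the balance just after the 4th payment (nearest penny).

Monthly rate r = 13.9%/12 = 1.15833% = 0.0115833.
Each month: B ← B·(1+r) − £419.18.
Month 1: interest £84.35; balance after payment £6,947.17.
Month 2: interest £80.47; balance after payment £6,608.46.
Month 3: interest £76.55; balance after payment £6,265.83.
Month 4: interest £72.58; balance after payment £5,919.23.

£5,919.23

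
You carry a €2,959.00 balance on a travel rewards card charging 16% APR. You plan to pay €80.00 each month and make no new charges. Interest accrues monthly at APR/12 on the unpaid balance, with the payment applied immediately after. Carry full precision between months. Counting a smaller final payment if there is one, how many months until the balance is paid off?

Monthly rate r = 16%/12 = 1.33333% = 0.0133333.
Recurrence: B ← B·(1+r) − €80.00.
Month 1: interest €39.45; balance after payment €2,918.45.
Month 2: interest €38.91; balance after payment €2,877.37.
Closed form: n = −ln(1 − rB₀/P)/ln(1+r) = −ln(0.50683)/ln(1.01333) ≈ 51.307, so the balance reaches zero during payment 52.

52 months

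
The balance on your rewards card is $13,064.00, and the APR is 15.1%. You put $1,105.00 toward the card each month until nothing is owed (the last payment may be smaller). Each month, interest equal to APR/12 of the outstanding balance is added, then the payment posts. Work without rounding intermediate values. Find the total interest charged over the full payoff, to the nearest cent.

$1,169.88

Monthly rate r = 15.1%/12 = 1.25833% = 0.0125833.
Payoff takes n = ⌈−ln(1 − rB₀/P)/ln(1+r)⌉ = ⌈12.881⌉ = 13 payments; the last is $973.88.
Total paid = 12·$1,105.00 + $973.88 = $14,233.88.
Total interest = total paid − principal = $14,233.88 − $13,064.00 = $1,169.88.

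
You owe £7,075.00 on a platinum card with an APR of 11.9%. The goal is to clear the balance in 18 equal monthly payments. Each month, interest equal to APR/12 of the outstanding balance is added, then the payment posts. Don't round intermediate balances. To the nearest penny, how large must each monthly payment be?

£431.12

Monthly rate r = 11.9%/12 = 0.991667% = 0.00991667.
Level-payment amortization: P = B₀·r / (1 − (1+r)^(−n)) = 7075.00·0.00991667 / (1 − 1.00992^(−18)).
Denominator 1 − (1+r)^(−18) = 0.162740102.
P = 70.1604 / 0.162740102 ≈ 431.12.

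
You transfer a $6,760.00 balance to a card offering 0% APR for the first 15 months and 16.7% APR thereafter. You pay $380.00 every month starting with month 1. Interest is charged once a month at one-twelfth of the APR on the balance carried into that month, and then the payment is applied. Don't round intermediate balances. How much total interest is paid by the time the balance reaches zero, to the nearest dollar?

$29

Promo months 1–15 at r₀ = 0%/12 = 0; months 16+ at r₁ = 16.7%/12 = 0.0139167.
After month 15 (no interest yet): B = $6,760.00 − 15·$380.00 = $1,060.00.
Then at r₁ with $380.00/mo: n₂ = −ln(1 − r₁·B/P)/ln(1+r₁) ≈ 2.86 → 3 more payments.
Total paid = 17·$380.00 + $328.94 = $6,788.94; interest = $6,788.94 − $6,760.00 = $28.94.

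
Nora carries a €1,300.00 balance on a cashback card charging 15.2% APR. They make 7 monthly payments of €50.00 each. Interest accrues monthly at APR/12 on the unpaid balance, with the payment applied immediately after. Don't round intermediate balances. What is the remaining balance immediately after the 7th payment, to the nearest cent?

€1,056.16

Monthly rate r = 15.2%/12 = 1.26667% = 0.0126667.
Each month: B ← B·(1+r) − €50.00.
Month 1: interest €16.47; balance after payment €1,266.47.
Month 2: interest €16.04; balance after payment €1,232.51.
Month 3: interest €15.61; balance after payment €1,198.12.
Month 4: interest €15.18; balance after payment €1,163.30.
Month 5: interest €14.74; balance after payment €1,128.03.
Month 6: interest €14.29; balance after payment €1,092.32.
Month 7: interest €13.84; balance after payment €1,056.16.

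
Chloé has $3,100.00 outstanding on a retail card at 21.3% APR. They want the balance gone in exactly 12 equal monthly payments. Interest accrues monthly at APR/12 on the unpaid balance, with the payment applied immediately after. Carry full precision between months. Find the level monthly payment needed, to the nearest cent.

Monthly rate r = 21.3%/12 = 1.775% = 0.01775.
Level-payment amortization: P = B₀·r / (1 − (1+r)^(−n)) = 3100.00·0.01775 / (1 − 1.01775^(−12)).
Denominator 1 − (1+r)^(−12) = 0.190332574.
P = 55.025 / 0.190332574 ≈ 289.10.

$289.10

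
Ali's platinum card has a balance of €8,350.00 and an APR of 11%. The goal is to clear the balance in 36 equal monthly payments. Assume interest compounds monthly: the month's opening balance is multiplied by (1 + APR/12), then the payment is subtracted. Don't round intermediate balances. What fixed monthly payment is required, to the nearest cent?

€273.37

Monthly rate r = 11%/12 = 0.916667% = 0.00916667.
Level-payment amortization: P = B₀·r / (1 − (1+r)^(−n)) = 8350.00·0.00916667 / (1 − 1.00917^(−36)).
Denominator 1 − (1+r)^(−36) = 0.279994681.
P = 76.5417 / 0.279994681 ≈ 273.37.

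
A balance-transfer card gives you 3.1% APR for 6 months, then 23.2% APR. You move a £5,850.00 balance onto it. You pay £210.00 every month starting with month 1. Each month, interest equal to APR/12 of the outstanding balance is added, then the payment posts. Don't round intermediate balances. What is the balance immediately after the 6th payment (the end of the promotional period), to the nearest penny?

£4,673.10

Promo months 1–6 at r₀ = 3.1%/12 = 0.00258333; months 7+ at r₁ = 23.2%/12 = 0.0193333.
After month 6: iterate B ← B·(1+r₀) − £210.00 for 6 months → £4,673.10.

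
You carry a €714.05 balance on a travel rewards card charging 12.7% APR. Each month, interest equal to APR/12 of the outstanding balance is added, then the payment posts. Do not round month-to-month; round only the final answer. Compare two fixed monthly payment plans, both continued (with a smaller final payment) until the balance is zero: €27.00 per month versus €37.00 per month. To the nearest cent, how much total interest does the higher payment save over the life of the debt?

€39.15

Monthly rate r = 12.7%/12 = 1.05833% = 0.0105833.
At €27.00/mo: n = ⌈−ln(1 − rB₀/P)/ln(1+r)⌉ = 32 payments (last €5.13); total interest = total paid − €714.05 = €128.08.
At €37.00/mo: 22 payments (last €25.98); total interest €88.93.
Interest saved = €128.08 − €88.93 = €39.15.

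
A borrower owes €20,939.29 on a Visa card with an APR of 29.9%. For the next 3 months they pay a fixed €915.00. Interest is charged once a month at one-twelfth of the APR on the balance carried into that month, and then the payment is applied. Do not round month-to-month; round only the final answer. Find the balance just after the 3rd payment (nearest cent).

Monthly rate r = 29.9%/12 = 2.49167% = 0.0249167.
Each month: B ← B·(1+r) − €915.00.
Month 1: interest €521.74; balance after payment €20,546.03.
Month 2: interest €511.94; balance after payment €20,142.97.
Month 3: interest €501.90; balance after payment €19,729.86.

€19,729.86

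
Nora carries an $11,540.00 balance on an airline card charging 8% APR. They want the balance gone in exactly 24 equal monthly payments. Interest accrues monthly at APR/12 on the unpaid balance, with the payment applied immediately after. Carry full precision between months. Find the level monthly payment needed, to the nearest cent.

Monthly rate r = 8%/12 = 0.666667% = 0.00666667.
Level-payment amortization: P = B₀·r / (1 − (1+r)^(−n)) = 11540.00·0.00666667 / (1 − 1.00667^(−24)).
Denominator 1 − (1+r)^(−24) = 0.147403624.
P = 76.9333 / 0.147403624 ≈ 521.92.

$521.92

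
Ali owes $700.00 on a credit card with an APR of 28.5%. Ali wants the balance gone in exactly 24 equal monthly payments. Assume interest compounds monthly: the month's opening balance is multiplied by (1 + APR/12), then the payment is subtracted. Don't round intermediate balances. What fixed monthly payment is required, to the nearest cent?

Monthly rate r = 28.5%/12 = 2.375% = 0.02375.
Level-payment amortization: P = B₀·r / (1 − (1+r)^(−n)) = 700.00·0.02375 / (1 − 1.02375^(−24)).
Denominator 1 − (1+r)^(−24) = 0.430693627.
P = 16.625 / 0.430693627 ≈ 38.60.

$38.60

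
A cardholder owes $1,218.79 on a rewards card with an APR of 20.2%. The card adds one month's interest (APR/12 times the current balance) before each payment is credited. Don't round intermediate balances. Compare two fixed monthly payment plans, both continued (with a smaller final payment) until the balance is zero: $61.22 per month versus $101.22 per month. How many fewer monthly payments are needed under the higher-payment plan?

Monthly rate r = 20.2%/12 = 1.68333% = 0.0168333.
At $61.22/mo: n = ⌈−ln(1 − rB₀/P)/ln(1+r)⌉ = 25 payments (last $27.70); total interest = total paid − $1,218.79 = $278.19.
At $101.22/mo: 14 payments (last $57.81); total interest $154.88.
Payments saved = 25 − 14 = 11.

11 fewer payments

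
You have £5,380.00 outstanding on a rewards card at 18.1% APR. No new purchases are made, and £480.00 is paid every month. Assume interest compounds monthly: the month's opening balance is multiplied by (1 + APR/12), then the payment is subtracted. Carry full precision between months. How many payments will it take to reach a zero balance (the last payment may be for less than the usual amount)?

Monthly rate r = 18.1%/12 = 1.50833% = 0.0150833.
Recurrence: B ← B·(1+r) − £480.00.
Month 1: interest £81.15; balance after payment £4,981.15.
Month 2: interest £75.13; balance after payment £4,576.28.
Closed form: n = −ln(1 − rB₀/P)/ln(1+r) = −ln(0.83094)/ln(1.01508) ≈ 12.371, so the balance reaches zero during payment 13.

13 payments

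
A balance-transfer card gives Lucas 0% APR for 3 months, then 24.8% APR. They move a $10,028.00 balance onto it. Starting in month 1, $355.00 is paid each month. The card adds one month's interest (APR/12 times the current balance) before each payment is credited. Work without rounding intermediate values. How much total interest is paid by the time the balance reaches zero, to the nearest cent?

Promo months 1–3 at r₀ = 0%/12 = 0; months 4+ at r₁ = 24.8%/12 = 0.0206667.
After month 3 (no interest yet): B = $10,028.00 − 3·$355.00 = $8,963.00.
Then at r₁ with $355.00/mo: n₂ = −ln(1 − r₁·B/P)/ln(1+r₁) ≈ 36.06 → 37 more payments.
Total paid = 39·$355.00 + $22.57 = $13,867.57; interest = $13,867.57 − $10,028.00 = $3,839.57.

$3,839.57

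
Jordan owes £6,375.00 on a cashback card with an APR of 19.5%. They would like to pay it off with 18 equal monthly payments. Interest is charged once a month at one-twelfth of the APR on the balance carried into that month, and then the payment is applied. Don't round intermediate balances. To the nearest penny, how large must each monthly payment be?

Monthly rate r = 19.5%/12 = 1.625% = 0.01625.
Level-payment amortization: P = B₀·r / (1 − (1+r)^(−n)) = 6375.00·0.01625 / (1 − 1.01625^(−18)).
Denominator 1 − (1+r)^(−18) = 0.251847821.
P = 103.594 / 0.251847821 ≈ 411.33.

£411.33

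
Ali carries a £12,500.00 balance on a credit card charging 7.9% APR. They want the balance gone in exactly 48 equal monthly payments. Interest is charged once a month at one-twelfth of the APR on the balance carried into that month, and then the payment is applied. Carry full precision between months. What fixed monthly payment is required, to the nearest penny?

£304.58

Monthly rate r = 7.9%/12 = 0.658333% = 0.00658333.
Level-payment amortization: P = B₀·r / (1 − (1+r)^(−n)) = 12500.00·0.00658333 / (1 − 1.00658^(−48)).
Denominator 1 − (1+r)^(−48) = 0.270185127.
P = 82.2917 / 0.270185127 ≈ 304.58.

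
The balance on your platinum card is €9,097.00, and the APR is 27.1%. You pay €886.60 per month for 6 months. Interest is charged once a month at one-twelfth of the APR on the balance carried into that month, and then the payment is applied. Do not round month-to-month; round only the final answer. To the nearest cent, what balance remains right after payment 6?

€4,772.23

Monthly rate r = 27.1%/12 = 2.25833% = 0.0225833.
Each month: B ← B·(1+r) − €886.60.
Month 1: interest €205.44; balance after payment €8,415.84.
Month 2: interest €190.06; balance after payment €7,719.30.
Month 3: interest €174.33; balance after payment €7,007.03.
Month 4: interest €158.24; balance after payment €6,278.67.
Month 5: interest €141.79; balance after payment €5,533.86.
Month 6: interest €124.97; balance after payment €4,772.23.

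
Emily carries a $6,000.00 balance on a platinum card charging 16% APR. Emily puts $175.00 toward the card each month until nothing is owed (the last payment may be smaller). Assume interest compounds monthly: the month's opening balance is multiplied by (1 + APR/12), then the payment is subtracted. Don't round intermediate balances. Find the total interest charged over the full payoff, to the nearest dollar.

Monthly rate r = 16%/12 = 1.33333% = 0.0133333.
Payoff takes n = ⌈−ln(1 − rB₀/P)/ln(1+r)⌉ = ⌈46.123⌉ = 47 payments; the last is $21.64.
Total paid = 46·$175.00 + $21.64 = $8,071.64.
Total interest = total paid − principal = $8,071.64 − $6,000.00 = $2,071.64.

$2,072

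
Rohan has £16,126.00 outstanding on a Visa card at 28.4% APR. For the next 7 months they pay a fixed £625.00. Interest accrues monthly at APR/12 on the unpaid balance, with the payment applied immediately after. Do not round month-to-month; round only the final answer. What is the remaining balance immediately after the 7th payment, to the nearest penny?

£14,296.71

Monthly rate r = 28.4%/12 = 2.36667% = 0.0236667.
Each month: B ← B·(1+r) − £625.00.
Month 1: interest £381.65; balance after payment £15,882.65.
Month 2: interest £375.89; balance after payment £15,633.54.
Month 3: interest £369.99; balance after payment £15,378.53.
Month 4: interest £363.96; balance after payment £15,117.49.
Month 5: interest £357.78; balance after payment £14,850.27.
Month 6: interest £351.46; balance after payment £14,576.73.
Month 7: interest £344.98; balance after payment £14,296.71.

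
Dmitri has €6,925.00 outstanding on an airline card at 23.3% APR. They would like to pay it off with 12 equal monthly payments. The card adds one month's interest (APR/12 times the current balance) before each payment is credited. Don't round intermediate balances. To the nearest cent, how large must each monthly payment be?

€652.48

Monthly rate r = 23.3%/12 = 1.94167% = 0.0194167.
Level-payment amortization: P = B₀·r / (1 − (1+r)^(−n)) = 6925.00·0.0194167 / (1 − 1.01942^(−12)).
Denominator 1 − (1+r)^(−12) = 0.206075428.
P = 134.46 / 0.206075428 ≈ 652.48.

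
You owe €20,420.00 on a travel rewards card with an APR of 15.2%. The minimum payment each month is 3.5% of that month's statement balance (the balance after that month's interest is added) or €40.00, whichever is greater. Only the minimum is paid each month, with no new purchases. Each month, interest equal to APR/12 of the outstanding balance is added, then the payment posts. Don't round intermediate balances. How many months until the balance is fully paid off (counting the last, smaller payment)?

161 months

Monthly rate r = 15.2%/12 = 1.26667% = 0.0126667.
While 3.5% of the post-interest balance exceeds €40.00, each month B ← (B·(1+r))·(1 − 0.035), i.e. B shrinks by the factor (1+r)·0.965 = 0.97722.
This holds for months 1–126. Entering month 127 the balance is €1,120.15; 3.5% of the post-interest balance is now below €40.00, so the flat €40.00 minimum applies from here.
From month 127 a fixed €40.00 at rate r clears €1,120.15 in 35 more payments. Total: 126 + 35 = 161 months.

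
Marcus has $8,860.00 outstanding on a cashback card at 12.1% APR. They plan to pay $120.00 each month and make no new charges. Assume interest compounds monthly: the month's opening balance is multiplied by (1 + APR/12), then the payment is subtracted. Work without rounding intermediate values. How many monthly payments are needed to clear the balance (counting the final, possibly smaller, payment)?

Monthly rate r = 12.1%/12 = 1.00833% = 0.0100833.
Recurrence: B ← B·(1+r) − $120.00.
Month 1: interest $89.34; balance after payment $8,829.34.
Month 2: interest $89.03; balance after payment $8,798.37.
Closed form: n = −ln(1 − rB₀/P)/ln(1+r) = −ln(0.25551)/ln(1.01008) ≈ 136.001, so the balance reaches zero during payment 137.

137 payments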